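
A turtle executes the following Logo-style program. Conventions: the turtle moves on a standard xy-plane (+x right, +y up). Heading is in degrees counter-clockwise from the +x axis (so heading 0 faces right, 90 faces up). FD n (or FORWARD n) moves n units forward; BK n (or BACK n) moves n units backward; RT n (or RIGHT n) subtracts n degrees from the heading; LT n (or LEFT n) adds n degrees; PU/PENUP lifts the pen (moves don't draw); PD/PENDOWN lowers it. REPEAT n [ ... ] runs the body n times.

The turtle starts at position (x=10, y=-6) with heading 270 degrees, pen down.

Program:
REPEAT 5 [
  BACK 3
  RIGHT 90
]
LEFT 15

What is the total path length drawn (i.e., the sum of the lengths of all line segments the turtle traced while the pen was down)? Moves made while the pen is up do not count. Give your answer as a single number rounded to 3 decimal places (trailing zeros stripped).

Answer: 15

Derivation:
Executing turtle program step by step:
Start: pos=(10,-6), heading=270, pen down
REPEAT 5 [
  -- iteration 1/5 --
  BK 3: (10,-6) -> (10,-3) [heading=270, draw]
  RT 90: heading 270 -> 180
  -- iteration 2/5 --
  BK 3: (10,-3) -> (13,-3) [heading=180, draw]
  RT 90: heading 180 -> 90
  -- iteration 3/5 --
  BK 3: (13,-3) -> (13,-6) [heading=90, draw]
  RT 90: heading 90 -> 0
  -- iteration 4/5 --
  BK 3: (13,-6) -> (10,-6) [heading=0, draw]
  RT 90: heading 0 -> 270
  -- iteration 5/5 --
  BK 3: (10,-6) -> (10,-3) [heading=270, draw]
  RT 90: heading 270 -> 180
]
LT 15: heading 180 -> 195
Final: pos=(10,-3), heading=195, 5 segment(s) drawn

Segment lengths:
  seg 1: (10,-6) -> (10,-3), length = 3
  seg 2: (10,-3) -> (13,-3), length = 3
  seg 3: (13,-3) -> (13,-6), length = 3
  seg 4: (13,-6) -> (10,-6), length = 3
  seg 5: (10,-6) -> (10,-3), length = 3
Total = 15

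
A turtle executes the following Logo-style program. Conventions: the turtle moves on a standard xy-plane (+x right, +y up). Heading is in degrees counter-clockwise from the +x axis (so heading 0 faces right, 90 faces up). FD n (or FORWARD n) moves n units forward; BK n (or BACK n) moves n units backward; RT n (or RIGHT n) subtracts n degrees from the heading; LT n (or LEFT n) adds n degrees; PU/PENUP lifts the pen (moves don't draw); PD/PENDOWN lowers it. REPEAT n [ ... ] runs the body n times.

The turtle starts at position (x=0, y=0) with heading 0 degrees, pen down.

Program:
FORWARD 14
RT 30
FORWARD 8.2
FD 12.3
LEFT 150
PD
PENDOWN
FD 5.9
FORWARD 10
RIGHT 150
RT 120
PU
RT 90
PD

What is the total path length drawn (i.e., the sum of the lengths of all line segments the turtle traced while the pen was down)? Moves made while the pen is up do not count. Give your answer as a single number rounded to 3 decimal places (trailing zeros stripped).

Executing turtle program step by step:
Start: pos=(0,0), heading=0, pen down
FD 14: (0,0) -> (14,0) [heading=0, draw]
RT 30: heading 0 -> 330
FD 8.2: (14,0) -> (21.101,-4.1) [heading=330, draw]
FD 12.3: (21.101,-4.1) -> (31.754,-10.25) [heading=330, draw]
LT 150: heading 330 -> 120
PD: pen down
PD: pen down
FD 5.9: (31.754,-10.25) -> (28.804,-5.14) [heading=120, draw]
FD 10: (28.804,-5.14) -> (23.804,3.52) [heading=120, draw]
RT 150: heading 120 -> 330
RT 120: heading 330 -> 210
PU: pen up
RT 90: heading 210 -> 120
PD: pen down
Final: pos=(23.804,3.52), heading=120, 5 segment(s) drawn

Segment lengths:
  seg 1: (0,0) -> (14,0), length = 14
  seg 2: (14,0) -> (21.101,-4.1), length = 8.2
  seg 3: (21.101,-4.1) -> (31.754,-10.25), length = 12.3
  seg 4: (31.754,-10.25) -> (28.804,-5.14), length = 5.9
  seg 5: (28.804,-5.14) -> (23.804,3.52), length = 10
Total = 50.4

Answer: 50.4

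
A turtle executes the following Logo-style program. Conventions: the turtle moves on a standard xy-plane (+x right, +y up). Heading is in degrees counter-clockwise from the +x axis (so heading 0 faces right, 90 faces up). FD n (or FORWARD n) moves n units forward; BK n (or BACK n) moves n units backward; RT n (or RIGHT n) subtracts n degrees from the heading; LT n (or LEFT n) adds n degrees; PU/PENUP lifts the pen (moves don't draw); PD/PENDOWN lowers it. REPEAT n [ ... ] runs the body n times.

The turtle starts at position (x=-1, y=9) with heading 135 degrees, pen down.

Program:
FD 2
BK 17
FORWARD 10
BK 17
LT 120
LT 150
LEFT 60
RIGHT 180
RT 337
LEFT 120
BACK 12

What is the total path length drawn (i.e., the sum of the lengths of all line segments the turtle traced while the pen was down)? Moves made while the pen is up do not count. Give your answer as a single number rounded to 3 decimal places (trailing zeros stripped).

Executing turtle program step by step:
Start: pos=(-1,9), heading=135, pen down
FD 2: (-1,9) -> (-2.414,10.414) [heading=135, draw]
BK 17: (-2.414,10.414) -> (9.607,-1.607) [heading=135, draw]
FD 10: (9.607,-1.607) -> (2.536,5.464) [heading=135, draw]
BK 17: (2.536,5.464) -> (14.556,-6.556) [heading=135, draw]
LT 120: heading 135 -> 255
LT 150: heading 255 -> 45
LT 60: heading 45 -> 105
RT 180: heading 105 -> 285
RT 337: heading 285 -> 308
LT 120: heading 308 -> 68
BK 12: (14.556,-6.556) -> (10.061,-17.683) [heading=68, draw]
Final: pos=(10.061,-17.683), heading=68, 5 segment(s) drawn

Segment lengths:
  seg 1: (-1,9) -> (-2.414,10.414), length = 2
  seg 2: (-2.414,10.414) -> (9.607,-1.607), length = 17
  seg 3: (9.607,-1.607) -> (2.536,5.464), length = 10
  seg 4: (2.536,5.464) -> (14.556,-6.556), length = 17
  seg 5: (14.556,-6.556) -> (10.061,-17.683), length = 12
Total = 58

Answer: 58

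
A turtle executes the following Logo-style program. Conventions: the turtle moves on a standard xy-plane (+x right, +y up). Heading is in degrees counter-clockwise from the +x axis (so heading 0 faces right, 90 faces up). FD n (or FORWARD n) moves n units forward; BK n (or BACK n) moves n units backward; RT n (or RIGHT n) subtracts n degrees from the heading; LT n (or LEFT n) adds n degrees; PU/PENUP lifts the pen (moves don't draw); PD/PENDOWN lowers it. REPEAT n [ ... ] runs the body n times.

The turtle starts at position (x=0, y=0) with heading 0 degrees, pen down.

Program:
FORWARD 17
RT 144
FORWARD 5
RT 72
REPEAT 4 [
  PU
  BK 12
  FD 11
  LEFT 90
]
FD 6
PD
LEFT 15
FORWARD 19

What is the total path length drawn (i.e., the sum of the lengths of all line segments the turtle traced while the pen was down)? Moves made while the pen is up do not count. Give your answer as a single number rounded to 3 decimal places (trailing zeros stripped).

Executing turtle program step by step:
Start: pos=(0,0), heading=0, pen down
FD 17: (0,0) -> (17,0) [heading=0, draw]
RT 144: heading 0 -> 216
FD 5: (17,0) -> (12.955,-2.939) [heading=216, draw]
RT 72: heading 216 -> 144
REPEAT 4 [
  -- iteration 1/4 --
  PU: pen up
  BK 12: (12.955,-2.939) -> (22.663,-9.992) [heading=144, move]
  FD 11: (22.663,-9.992) -> (13.764,-3.527) [heading=144, move]
  LT 90: heading 144 -> 234
  -- iteration 2/4 --
  PU: pen up
  BK 12: (13.764,-3.527) -> (20.817,6.181) [heading=234, move]
  FD 11: (20.817,6.181) -> (14.352,-2.718) [heading=234, move]
  LT 90: heading 234 -> 324
  -- iteration 3/4 --
  PU: pen up
  BK 12: (14.352,-2.718) -> (4.644,4.336) [heading=324, move]
  FD 11: (4.644,4.336) -> (13.543,-2.13) [heading=324, move]
  LT 90: heading 324 -> 54
  -- iteration 4/4 --
  PU: pen up
  BK 12: (13.543,-2.13) -> (6.489,-11.838) [heading=54, move]
  FD 11: (6.489,-11.838) -> (12.955,-2.939) [heading=54, move]
  LT 90: heading 54 -> 144
]
FD 6: (12.955,-2.939) -> (8.101,0.588) [heading=144, move]
PD: pen down
LT 15: heading 144 -> 159
FD 19: (8.101,0.588) -> (-9.637,7.397) [heading=159, draw]
Final: pos=(-9.637,7.397), heading=159, 3 segment(s) drawn

Segment lengths:
  seg 1: (0,0) -> (17,0), length = 17
  seg 2: (17,0) -> (12.955,-2.939), length = 5
  seg 3: (8.101,0.588) -> (-9.637,7.397), length = 19
Total = 41

Answer: 41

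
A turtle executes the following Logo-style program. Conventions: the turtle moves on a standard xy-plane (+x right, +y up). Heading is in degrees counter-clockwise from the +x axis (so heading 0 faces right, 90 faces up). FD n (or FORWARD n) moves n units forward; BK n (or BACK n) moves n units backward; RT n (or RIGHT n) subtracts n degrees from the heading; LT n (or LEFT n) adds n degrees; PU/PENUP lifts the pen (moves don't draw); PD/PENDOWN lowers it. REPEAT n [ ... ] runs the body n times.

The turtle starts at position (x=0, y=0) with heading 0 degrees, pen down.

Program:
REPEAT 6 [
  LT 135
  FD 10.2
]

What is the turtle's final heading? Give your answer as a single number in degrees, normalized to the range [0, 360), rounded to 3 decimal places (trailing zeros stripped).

Executing turtle program step by step:
Start: pos=(0,0), heading=0, pen down
REPEAT 6 [
  -- iteration 1/6 --
  LT 135: heading 0 -> 135
  FD 10.2: (0,0) -> (-7.212,7.212) [heading=135, draw]
  -- iteration 2/6 --
  LT 135: heading 135 -> 270
  FD 10.2: (-7.212,7.212) -> (-7.212,-2.988) [heading=270, draw]
  -- iteration 3/6 --
  LT 135: heading 270 -> 45
  FD 10.2: (-7.212,-2.988) -> (0,4.225) [heading=45, draw]
  -- iteration 4/6 --
  LT 135: heading 45 -> 180
  FD 10.2: (0,4.225) -> (-10.2,4.225) [heading=180, draw]
  -- iteration 5/6 --
  LT 135: heading 180 -> 315
  FD 10.2: (-10.2,4.225) -> (-2.988,-2.988) [heading=315, draw]
  -- iteration 6/6 --
  LT 135: heading 315 -> 90
  FD 10.2: (-2.988,-2.988) -> (-2.988,7.212) [heading=90, draw]
]
Final: pos=(-2.988,7.212), heading=90, 6 segment(s) drawn

Answer: 90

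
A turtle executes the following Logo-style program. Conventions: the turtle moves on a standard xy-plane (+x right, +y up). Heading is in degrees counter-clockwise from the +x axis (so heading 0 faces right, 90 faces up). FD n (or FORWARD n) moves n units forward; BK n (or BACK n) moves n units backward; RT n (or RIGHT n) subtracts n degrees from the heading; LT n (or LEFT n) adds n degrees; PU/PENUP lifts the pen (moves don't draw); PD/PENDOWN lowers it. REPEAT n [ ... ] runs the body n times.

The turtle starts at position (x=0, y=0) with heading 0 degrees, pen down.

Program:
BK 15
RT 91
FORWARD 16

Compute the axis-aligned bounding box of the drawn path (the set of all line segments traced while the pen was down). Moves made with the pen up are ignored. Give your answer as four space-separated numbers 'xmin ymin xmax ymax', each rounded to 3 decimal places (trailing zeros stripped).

Answer: -15.279 -15.998 0 0

Derivation:
Executing turtle program step by step:
Start: pos=(0,0), heading=0, pen down
BK 15: (0,0) -> (-15,0) [heading=0, draw]
RT 91: heading 0 -> 269
FD 16: (-15,0) -> (-15.279,-15.998) [heading=269, draw]
Final: pos=(-15.279,-15.998), heading=269, 2 segment(s) drawn

Segment endpoints: x in {-15.279, -15, 0}, y in {-15.998, 0}
xmin=-15.279, ymin=-15.998, xmax=0, ymax=0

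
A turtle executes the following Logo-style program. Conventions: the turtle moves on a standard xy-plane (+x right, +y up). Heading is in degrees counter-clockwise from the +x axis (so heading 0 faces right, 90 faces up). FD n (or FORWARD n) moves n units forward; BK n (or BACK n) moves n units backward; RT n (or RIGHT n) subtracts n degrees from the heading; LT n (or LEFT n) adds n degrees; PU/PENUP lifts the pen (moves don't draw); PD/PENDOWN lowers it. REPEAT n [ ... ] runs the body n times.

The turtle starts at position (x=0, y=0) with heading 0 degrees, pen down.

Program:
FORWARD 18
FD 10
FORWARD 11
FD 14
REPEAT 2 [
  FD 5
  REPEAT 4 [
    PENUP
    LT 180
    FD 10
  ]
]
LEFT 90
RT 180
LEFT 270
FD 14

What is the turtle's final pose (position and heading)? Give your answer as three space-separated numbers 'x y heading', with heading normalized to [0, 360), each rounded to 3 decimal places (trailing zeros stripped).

Executing turtle program step by step:
Start: pos=(0,0), heading=0, pen down
FD 18: (0,0) -> (18,0) [heading=0, draw]
FD 10: (18,0) -> (28,0) [heading=0, draw]
FD 11: (28,0) -> (39,0) [heading=0, draw]
FD 14: (39,0) -> (53,0) [heading=0, draw]
REPEAT 2 [
  -- iteration 1/2 --
  FD 5: (53,0) -> (58,0) [heading=0, draw]
  REPEAT 4 [
    -- iteration 1/4 --
    PU: pen up
    LT 180: heading 0 -> 180
    FD 10: (58,0) -> (48,0) [heading=180, move]
    -- iteration 2/4 --
    PU: pen up
    LT 180: heading 180 -> 0
    FD 10: (48,0) -> (58,0) [heading=0, move]
    -- iteration 3/4 --
    PU: pen up
    LT 180: heading 0 -> 180
    FD 10: (58,0) -> (48,0) [heading=180, move]
    -- iteration 4/4 --
    PU: pen up
    LT 180: heading 180 -> 0
    FD 10: (48,0) -> (58,0) [heading=0, move]
  ]
  -- iteration 2/2 --
  FD 5: (58,0) -> (63,0) [heading=0, move]
  REPEAT 4 [
    -- iteration 1/4 --
    PU: pen up
    LT 180: heading 0 -> 180
    FD 10: (63,0) -> (53,0) [heading=180, move]
    -- iteration 2/4 --
    PU: pen up
    LT 180: heading 180 -> 0
    FD 10: (53,0) -> (63,0) [heading=0, move]
    -- iteration 3/4 --
    PU: pen up
    LT 180: heading 0 -> 180
    FD 10: (63,0) -> (53,0) [heading=180, move]
    -- iteration 4/4 --
    PU: pen up
    LT 180: heading 180 -> 0
    FD 10: (53,0) -> (63,0) [heading=0, move]
  ]
]
LT 90: heading 0 -> 90
RT 180: heading 90 -> 270
LT 270: heading 270 -> 180
FD 14: (63,0) -> (49,0) [heading=180, move]
Final: pos=(49,0), heading=180, 5 segment(s) drawn

Answer: 49 0 180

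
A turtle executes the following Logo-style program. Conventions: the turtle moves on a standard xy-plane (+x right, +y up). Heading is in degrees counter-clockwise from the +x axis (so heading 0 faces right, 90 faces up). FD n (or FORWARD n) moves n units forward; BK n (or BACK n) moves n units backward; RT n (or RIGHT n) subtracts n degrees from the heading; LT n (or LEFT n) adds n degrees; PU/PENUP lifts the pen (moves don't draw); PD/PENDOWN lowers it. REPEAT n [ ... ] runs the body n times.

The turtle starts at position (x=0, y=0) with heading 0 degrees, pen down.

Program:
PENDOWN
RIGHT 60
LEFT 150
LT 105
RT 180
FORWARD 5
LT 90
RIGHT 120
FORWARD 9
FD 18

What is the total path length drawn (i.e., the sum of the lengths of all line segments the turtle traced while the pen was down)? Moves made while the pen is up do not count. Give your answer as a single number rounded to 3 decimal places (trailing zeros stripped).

Executing turtle program step by step:
Start: pos=(0,0), heading=0, pen down
PD: pen down
RT 60: heading 0 -> 300
LT 150: heading 300 -> 90
LT 105: heading 90 -> 195
RT 180: heading 195 -> 15
FD 5: (0,0) -> (4.83,1.294) [heading=15, draw]
LT 90: heading 15 -> 105
RT 120: heading 105 -> 345
FD 9: (4.83,1.294) -> (13.523,-1.035) [heading=345, draw]
FD 18: (13.523,-1.035) -> (30.91,-5.694) [heading=345, draw]
Final: pos=(30.91,-5.694), heading=345, 3 segment(s) drawn

Segment lengths:
  seg 1: (0,0) -> (4.83,1.294), length = 5
  seg 2: (4.83,1.294) -> (13.523,-1.035), length = 9
  seg 3: (13.523,-1.035) -> (30.91,-5.694), length = 18
Total = 32

Answer: 32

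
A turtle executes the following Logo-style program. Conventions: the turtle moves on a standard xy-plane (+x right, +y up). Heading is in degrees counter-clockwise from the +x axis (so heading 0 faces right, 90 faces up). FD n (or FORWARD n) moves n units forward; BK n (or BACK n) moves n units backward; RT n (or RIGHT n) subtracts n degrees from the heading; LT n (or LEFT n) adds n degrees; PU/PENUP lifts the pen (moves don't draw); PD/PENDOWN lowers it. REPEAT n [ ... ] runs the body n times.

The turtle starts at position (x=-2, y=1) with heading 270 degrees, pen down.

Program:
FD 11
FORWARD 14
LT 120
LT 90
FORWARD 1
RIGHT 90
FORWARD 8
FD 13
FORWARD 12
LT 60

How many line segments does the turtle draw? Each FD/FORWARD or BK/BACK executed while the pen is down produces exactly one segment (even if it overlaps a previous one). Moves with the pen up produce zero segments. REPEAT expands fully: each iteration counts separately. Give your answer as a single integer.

Answer: 6

Derivation:
Executing turtle program step by step:
Start: pos=(-2,1), heading=270, pen down
FD 11: (-2,1) -> (-2,-10) [heading=270, draw]
FD 14: (-2,-10) -> (-2,-24) [heading=270, draw]
LT 120: heading 270 -> 30
LT 90: heading 30 -> 120
FD 1: (-2,-24) -> (-2.5,-23.134) [heading=120, draw]
RT 90: heading 120 -> 30
FD 8: (-2.5,-23.134) -> (4.428,-19.134) [heading=30, draw]
FD 13: (4.428,-19.134) -> (15.687,-12.634) [heading=30, draw]
FD 12: (15.687,-12.634) -> (26.079,-6.634) [heading=30, draw]
LT 60: heading 30 -> 90
Final: pos=(26.079,-6.634), heading=90, 6 segment(s) drawn
Segments drawn: 6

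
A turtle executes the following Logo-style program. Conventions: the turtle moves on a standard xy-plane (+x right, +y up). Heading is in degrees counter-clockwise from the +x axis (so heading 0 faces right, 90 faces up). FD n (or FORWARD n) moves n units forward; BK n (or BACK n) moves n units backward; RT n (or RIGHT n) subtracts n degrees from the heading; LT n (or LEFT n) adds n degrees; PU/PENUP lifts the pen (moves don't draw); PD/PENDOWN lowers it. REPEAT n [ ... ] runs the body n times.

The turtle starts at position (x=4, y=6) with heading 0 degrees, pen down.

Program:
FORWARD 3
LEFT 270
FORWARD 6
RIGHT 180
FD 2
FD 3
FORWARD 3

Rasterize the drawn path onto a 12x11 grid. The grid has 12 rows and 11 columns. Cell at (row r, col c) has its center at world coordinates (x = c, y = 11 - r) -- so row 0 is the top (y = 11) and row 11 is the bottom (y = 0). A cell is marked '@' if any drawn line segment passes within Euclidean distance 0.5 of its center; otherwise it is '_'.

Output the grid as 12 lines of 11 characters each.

Segment 0: (4,6) -> (7,6)
Segment 1: (7,6) -> (7,0)
Segment 2: (7,0) -> (7,2)
Segment 3: (7,2) -> (7,5)
Segment 4: (7,5) -> (7,8)

Answer: ___________
___________
___________
_______@___
_______@___
____@@@@___
_______@___
_______@___
_______@___
_______@___
_______@___
_______@___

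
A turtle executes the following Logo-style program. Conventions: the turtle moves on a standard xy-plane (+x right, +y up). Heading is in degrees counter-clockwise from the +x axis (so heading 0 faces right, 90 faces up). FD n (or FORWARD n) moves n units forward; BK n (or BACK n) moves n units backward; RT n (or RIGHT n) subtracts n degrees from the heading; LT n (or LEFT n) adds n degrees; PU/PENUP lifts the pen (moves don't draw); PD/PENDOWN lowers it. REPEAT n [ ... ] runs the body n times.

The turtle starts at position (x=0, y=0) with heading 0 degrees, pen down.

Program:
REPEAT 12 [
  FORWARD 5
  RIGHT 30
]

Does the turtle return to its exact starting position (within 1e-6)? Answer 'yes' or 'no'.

Answer: yes

Derivation:
Executing turtle program step by step:
Start: pos=(0,0), heading=0, pen down
REPEAT 12 [
  -- iteration 1/12 --
  FD 5: (0,0) -> (5,0) [heading=0, draw]
  RT 30: heading 0 -> 330
  -- iteration 2/12 --
  FD 5: (5,0) -> (9.33,-2.5) [heading=330, draw]
  RT 30: heading 330 -> 300
  -- iteration 3/12 --
  FD 5: (9.33,-2.5) -> (11.83,-6.83) [heading=300, draw]
  RT 30: heading 300 -> 270
  -- iteration 4/12 --
  FD 5: (11.83,-6.83) -> (11.83,-11.83) [heading=270, draw]
  RT 30: heading 270 -> 240
  -- iteration 5/12 --
  FD 5: (11.83,-11.83) -> (9.33,-16.16) [heading=240, draw]
  RT 30: heading 240 -> 210
  -- iteration 6/12 --
  FD 5: (9.33,-16.16) -> (5,-18.66) [heading=210, draw]
  RT 30: heading 210 -> 180
  -- iteration 7/12 --
  FD 5: (5,-18.66) -> (0,-18.66) [heading=180, draw]
  RT 30: heading 180 -> 150
  -- iteration 8/12 --
  FD 5: (0,-18.66) -> (-4.33,-16.16) [heading=150, draw]
  RT 30: heading 150 -> 120
  -- iteration 9/12 --
  FD 5: (-4.33,-16.16) -> (-6.83,-11.83) [heading=120, draw]
  RT 30: heading 120 -> 90
  -- iteration 10/12 --
  FD 5: (-6.83,-11.83) -> (-6.83,-6.83) [heading=90, draw]
  RT 30: heading 90 -> 60
  -- iteration 11/12 --
  FD 5: (-6.83,-6.83) -> (-4.33,-2.5) [heading=60, draw]
  RT 30: heading 60 -> 30
  -- iteration 12/12 --
  FD 5: (-4.33,-2.5) -> (0,0) [heading=30, draw]
  RT 30: heading 30 -> 0
]
Final: pos=(0,0), heading=0, 12 segment(s) drawn

Start position: (0, 0)
Final position: (0, 0)
Distance = 0; < 1e-6 -> CLOSED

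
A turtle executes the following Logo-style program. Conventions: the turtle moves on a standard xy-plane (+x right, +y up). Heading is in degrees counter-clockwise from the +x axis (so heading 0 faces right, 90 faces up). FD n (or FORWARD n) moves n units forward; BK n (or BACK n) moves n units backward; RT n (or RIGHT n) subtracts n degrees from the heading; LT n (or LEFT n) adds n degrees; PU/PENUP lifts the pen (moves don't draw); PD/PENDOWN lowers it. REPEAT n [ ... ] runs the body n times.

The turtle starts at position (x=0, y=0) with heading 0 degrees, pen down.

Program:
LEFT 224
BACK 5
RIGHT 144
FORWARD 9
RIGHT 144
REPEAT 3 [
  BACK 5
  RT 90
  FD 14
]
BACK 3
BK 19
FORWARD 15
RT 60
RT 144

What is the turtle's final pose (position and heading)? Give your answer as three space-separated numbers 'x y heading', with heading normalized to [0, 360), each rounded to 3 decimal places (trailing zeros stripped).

Answer: -2.775 24.043 182

Derivation:
Executing turtle program step by step:
Start: pos=(0,0), heading=0, pen down
LT 224: heading 0 -> 224
BK 5: (0,0) -> (3.597,3.473) [heading=224, draw]
RT 144: heading 224 -> 80
FD 9: (3.597,3.473) -> (5.16,12.337) [heading=80, draw]
RT 144: heading 80 -> 296
REPEAT 3 [
  -- iteration 1/3 --
  BK 5: (5.16,12.337) -> (2.968,16.831) [heading=296, draw]
  RT 90: heading 296 -> 206
  FD 14: (2.968,16.831) -> (-9.615,10.693) [heading=206, draw]
  -- iteration 2/3 --
  BK 5: (-9.615,10.693) -> (-5.121,12.885) [heading=206, draw]
  RT 90: heading 206 -> 116
  FD 14: (-5.121,12.885) -> (-11.259,25.468) [heading=116, draw]
  -- iteration 3/3 --
  BK 5: (-11.259,25.468) -> (-9.067,20.974) [heading=116, draw]
  RT 90: heading 116 -> 26
  FD 14: (-9.067,20.974) -> (3.516,27.112) [heading=26, draw]
]
BK 3: (3.516,27.112) -> (0.82,25.796) [heading=26, draw]
BK 19: (0.82,25.796) -> (-16.257,17.467) [heading=26, draw]
FD 15: (-16.257,17.467) -> (-2.775,24.043) [heading=26, draw]
RT 60: heading 26 -> 326
RT 144: heading 326 -> 182
Final: pos=(-2.775,24.043), heading=182, 11 segment(s) drawn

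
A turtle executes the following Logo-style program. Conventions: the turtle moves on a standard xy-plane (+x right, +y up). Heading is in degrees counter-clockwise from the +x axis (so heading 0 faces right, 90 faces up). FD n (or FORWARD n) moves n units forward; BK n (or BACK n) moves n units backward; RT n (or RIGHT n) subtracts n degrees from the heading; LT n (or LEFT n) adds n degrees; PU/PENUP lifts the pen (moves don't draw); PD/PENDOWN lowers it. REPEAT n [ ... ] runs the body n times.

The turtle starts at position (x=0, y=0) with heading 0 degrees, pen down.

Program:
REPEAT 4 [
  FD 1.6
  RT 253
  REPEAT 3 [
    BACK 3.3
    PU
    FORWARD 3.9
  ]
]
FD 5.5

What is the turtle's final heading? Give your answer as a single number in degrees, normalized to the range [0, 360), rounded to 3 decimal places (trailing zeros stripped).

Answer: 68

Derivation:
Executing turtle program step by step:
Start: pos=(0,0), heading=0, pen down
REPEAT 4 [
  -- iteration 1/4 --
  FD 1.6: (0,0) -> (1.6,0) [heading=0, draw]
  RT 253: heading 0 -> 107
  REPEAT 3 [
    -- iteration 1/3 --
    BK 3.3: (1.6,0) -> (2.565,-3.156) [heading=107, draw]
    PU: pen up
    FD 3.9: (2.565,-3.156) -> (1.425,0.574) [heading=107, move]
    -- iteration 2/3 --
    BK 3.3: (1.425,0.574) -> (2.389,-2.582) [heading=107, move]
    PU: pen up
    FD 3.9: (2.389,-2.582) -> (1.249,1.148) [heading=107, move]
    -- iteration 3/3 --
    BK 3.3: (1.249,1.148) -> (2.214,-2.008) [heading=107, move]
    PU: pen up
    FD 3.9: (2.214,-2.008) -> (1.074,1.721) [heading=107, move]
  ]
  -- iteration 2/4 --
  FD 1.6: (1.074,1.721) -> (0.606,3.251) [heading=107, move]
  RT 253: heading 107 -> 214
  REPEAT 3 [
    -- iteration 1/3 --
    BK 3.3: (0.606,3.251) -> (3.342,5.097) [heading=214, move]
    PU: pen up
    FD 3.9: (3.342,5.097) -> (0.109,2.916) [heading=214, move]
    -- iteration 2/3 --
    BK 3.3: (0.109,2.916) -> (2.844,4.761) [heading=214, move]
    PU: pen up
    FD 3.9: (2.844,4.761) -> (-0.389,2.58) [heading=214, move]
    -- iteration 3/3 --
    BK 3.3: (-0.389,2.58) -> (2.347,4.426) [heading=214, move]
    PU: pen up
    FD 3.9: (2.347,4.426) -> (-0.886,2.245) [heading=214, move]
  ]
  -- iteration 3/4 --
  FD 1.6: (-0.886,2.245) -> (-2.213,1.35) [heading=214, move]
  RT 253: heading 214 -> 321
  REPEAT 3 [
    -- iteration 1/3 --
    BK 3.3: (-2.213,1.35) -> (-4.777,3.427) [heading=321, move]
    PU: pen up
    FD 3.9: (-4.777,3.427) -> (-1.747,0.973) [heading=321, move]
    -- iteration 2/3 --
    BK 3.3: (-1.747,0.973) -> (-4.311,3.049) [heading=321, move]
    PU: pen up
    FD 3.9: (-4.311,3.049) -> (-1.28,0.595) [heading=321, move]
    -- iteration 3/3 --
    BK 3.3: (-1.28,0.595) -> (-3.845,2.672) [heading=321, move]
    PU: pen up
    FD 3.9: (-3.845,2.672) -> (-0.814,0.217) [heading=321, move]
  ]
  -- iteration 4/4 --
  FD 1.6: (-0.814,0.217) -> (0.43,-0.79) [heading=321, move]
  RT 253: heading 321 -> 68
  REPEAT 3 [
    -- iteration 1/3 --
    BK 3.3: (0.43,-0.79) -> (-0.807,-3.849) [heading=68, move]
    PU: pen up
    FD 3.9: (-0.807,-3.849) -> (0.654,-0.233) [heading=68, move]
    -- iteration 2/3 --
    BK 3.3: (0.654,-0.233) -> (-0.582,-3.293) [heading=68, move]
    PU: pen up
    FD 3.9: (-0.582,-3.293) -> (0.879,0.323) [heading=68, move]
    -- iteration 3/3 --
    BK 3.3: (0.879,0.323) -> (-0.357,-2.737) [heading=68, move]
    PU: pen up
    FD 3.9: (-0.357,-2.737) -> (1.104,0.879) [heading=68, move]
  ]
]
FD 5.5: (1.104,0.879) -> (3.164,5.979) [heading=68, move]
Final: pos=(3.164,5.979), heading=68, 2 segment(s) drawn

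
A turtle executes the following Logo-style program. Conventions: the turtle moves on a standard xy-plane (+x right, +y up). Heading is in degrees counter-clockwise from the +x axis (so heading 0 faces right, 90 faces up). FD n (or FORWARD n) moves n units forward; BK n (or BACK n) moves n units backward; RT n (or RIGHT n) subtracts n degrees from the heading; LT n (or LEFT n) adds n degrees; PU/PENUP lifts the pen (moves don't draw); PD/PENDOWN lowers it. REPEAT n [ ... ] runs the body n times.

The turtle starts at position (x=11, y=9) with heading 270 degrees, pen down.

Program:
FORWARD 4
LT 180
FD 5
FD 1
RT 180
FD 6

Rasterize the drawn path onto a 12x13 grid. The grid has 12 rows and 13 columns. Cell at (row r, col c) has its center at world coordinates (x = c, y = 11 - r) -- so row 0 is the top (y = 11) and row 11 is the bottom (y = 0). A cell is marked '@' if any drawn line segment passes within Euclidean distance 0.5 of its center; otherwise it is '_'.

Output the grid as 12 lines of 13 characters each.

Segment 0: (11,9) -> (11,5)
Segment 1: (11,5) -> (11,10)
Segment 2: (11,10) -> (11,11)
Segment 3: (11,11) -> (11,5)

Answer: ___________@_
___________@_
___________@_
___________@_
___________@_
___________@_
___________@_
_____________
_____________
_____________
_____________
_____________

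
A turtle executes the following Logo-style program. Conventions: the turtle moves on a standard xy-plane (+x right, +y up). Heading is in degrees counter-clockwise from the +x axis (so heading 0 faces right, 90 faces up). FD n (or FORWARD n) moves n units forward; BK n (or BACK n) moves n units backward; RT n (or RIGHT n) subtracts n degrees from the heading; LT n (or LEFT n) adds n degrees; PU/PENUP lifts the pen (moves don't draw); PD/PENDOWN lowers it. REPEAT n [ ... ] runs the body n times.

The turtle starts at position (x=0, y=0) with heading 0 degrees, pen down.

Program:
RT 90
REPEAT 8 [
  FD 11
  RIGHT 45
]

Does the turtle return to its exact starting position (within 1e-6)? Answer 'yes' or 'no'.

Executing turtle program step by step:
Start: pos=(0,0), heading=0, pen down
RT 90: heading 0 -> 270
REPEAT 8 [
  -- iteration 1/8 --
  FD 11: (0,0) -> (0,-11) [heading=270, draw]
  RT 45: heading 270 -> 225
  -- iteration 2/8 --
  FD 11: (0,-11) -> (-7.778,-18.778) [heading=225, draw]
  RT 45: heading 225 -> 180
  -- iteration 3/8 --
  FD 11: (-7.778,-18.778) -> (-18.778,-18.778) [heading=180, draw]
  RT 45: heading 180 -> 135
  -- iteration 4/8 --
  FD 11: (-18.778,-18.778) -> (-26.556,-11) [heading=135, draw]
  RT 45: heading 135 -> 90
  -- iteration 5/8 --
  FD 11: (-26.556,-11) -> (-26.556,0) [heading=90, draw]
  RT 45: heading 90 -> 45
  -- iteration 6/8 --
  FD 11: (-26.556,0) -> (-18.778,7.778) [heading=45, draw]
  RT 45: heading 45 -> 0
  -- iteration 7/8 --
  FD 11: (-18.778,7.778) -> (-7.778,7.778) [heading=0, draw]
  RT 45: heading 0 -> 315
  -- iteration 8/8 --
  FD 11: (-7.778,7.778) -> (0,0) [heading=315, draw]
  RT 45: heading 315 -> 270
]
Final: pos=(0,0), heading=270, 8 segment(s) drawn

Start position: (0, 0)
Final position: (0, 0)
Distance = 0; < 1e-6 -> CLOSED

Answer: yes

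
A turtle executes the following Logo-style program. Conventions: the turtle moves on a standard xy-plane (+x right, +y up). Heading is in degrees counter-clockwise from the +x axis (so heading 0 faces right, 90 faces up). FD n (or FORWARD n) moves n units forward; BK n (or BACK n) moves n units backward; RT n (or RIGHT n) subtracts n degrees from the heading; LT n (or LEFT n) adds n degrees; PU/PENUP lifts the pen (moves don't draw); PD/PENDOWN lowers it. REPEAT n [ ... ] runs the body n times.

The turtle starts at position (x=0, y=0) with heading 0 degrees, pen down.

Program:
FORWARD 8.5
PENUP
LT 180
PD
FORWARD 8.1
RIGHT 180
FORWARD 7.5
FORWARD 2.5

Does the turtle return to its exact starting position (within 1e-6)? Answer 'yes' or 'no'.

Executing turtle program step by step:
Start: pos=(0,0), heading=0, pen down
FD 8.5: (0,0) -> (8.5,0) [heading=0, draw]
PU: pen up
LT 180: heading 0 -> 180
PD: pen down
FD 8.1: (8.5,0) -> (0.4,0) [heading=180, draw]
RT 180: heading 180 -> 0
FD 7.5: (0.4,0) -> (7.9,0) [heading=0, draw]
FD 2.5: (7.9,0) -> (10.4,0) [heading=0, draw]
Final: pos=(10.4,0), heading=0, 4 segment(s) drawn

Start position: (0, 0)
Final position: (10.4, 0)
Distance = 10.4; >= 1e-6 -> NOT closed

Answer: no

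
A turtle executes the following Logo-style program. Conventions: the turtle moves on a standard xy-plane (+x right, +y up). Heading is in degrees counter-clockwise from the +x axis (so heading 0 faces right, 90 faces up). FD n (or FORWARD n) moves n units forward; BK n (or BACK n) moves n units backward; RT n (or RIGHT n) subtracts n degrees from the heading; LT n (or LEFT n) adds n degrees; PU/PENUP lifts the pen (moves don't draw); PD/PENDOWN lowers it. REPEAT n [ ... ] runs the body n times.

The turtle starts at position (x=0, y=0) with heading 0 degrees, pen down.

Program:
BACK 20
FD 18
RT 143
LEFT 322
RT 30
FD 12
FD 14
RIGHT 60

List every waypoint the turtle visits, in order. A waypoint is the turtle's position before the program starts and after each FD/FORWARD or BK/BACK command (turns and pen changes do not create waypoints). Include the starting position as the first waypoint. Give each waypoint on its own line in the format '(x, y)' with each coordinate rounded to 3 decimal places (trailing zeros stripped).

Answer: (0, 0)
(-20, 0)
(-2, 0)
(-12.286, 6.18)
(-24.286, 13.391)

Derivation:
Executing turtle program step by step:
Start: pos=(0,0), heading=0, pen down
BK 20: (0,0) -> (-20,0) [heading=0, draw]
FD 18: (-20,0) -> (-2,0) [heading=0, draw]
RT 143: heading 0 -> 217
LT 322: heading 217 -> 179
RT 30: heading 179 -> 149
FD 12: (-2,0) -> (-12.286,6.18) [heading=149, draw]
FD 14: (-12.286,6.18) -> (-24.286,13.391) [heading=149, draw]
RT 60: heading 149 -> 89
Final: pos=(-24.286,13.391), heading=89, 4 segment(s) drawn
Waypoints (5 total):
(0, 0)
(-20, 0)
(-2, 0)
(-12.286, 6.18)
(-24.286, 13.391)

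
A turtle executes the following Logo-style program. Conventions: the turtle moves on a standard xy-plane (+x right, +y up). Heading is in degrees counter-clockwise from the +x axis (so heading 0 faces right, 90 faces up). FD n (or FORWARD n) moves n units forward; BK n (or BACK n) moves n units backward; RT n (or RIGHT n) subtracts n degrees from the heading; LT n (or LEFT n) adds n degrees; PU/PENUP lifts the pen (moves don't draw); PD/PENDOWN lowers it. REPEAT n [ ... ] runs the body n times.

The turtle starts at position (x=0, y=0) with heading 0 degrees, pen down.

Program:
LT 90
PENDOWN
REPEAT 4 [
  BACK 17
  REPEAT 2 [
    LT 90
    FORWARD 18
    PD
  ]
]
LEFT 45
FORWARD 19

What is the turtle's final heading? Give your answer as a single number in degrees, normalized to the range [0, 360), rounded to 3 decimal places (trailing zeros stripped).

Executing turtle program step by step:
Start: pos=(0,0), heading=0, pen down
LT 90: heading 0 -> 90
PD: pen down
REPEAT 4 [
  -- iteration 1/4 --
  BK 17: (0,0) -> (0,-17) [heading=90, draw]
  REPEAT 2 [
    -- iteration 1/2 --
    LT 90: heading 90 -> 180
    FD 18: (0,-17) -> (-18,-17) [heading=180, draw]
    PD: pen down
    -- iteration 2/2 --
    LT 90: heading 180 -> 270
    FD 18: (-18,-17) -> (-18,-35) [heading=270, draw]
    PD: pen down
  ]
  -- iteration 2/4 --
  BK 17: (-18,-35) -> (-18,-18) [heading=270, draw]
  REPEAT 2 [
    -- iteration 1/2 --
    LT 90: heading 270 -> 0
    FD 18: (-18,-18) -> (0,-18) [heading=0, draw]
    PD: pen down
    -- iteration 2/2 --
    LT 90: heading 0 -> 90
    FD 18: (0,-18) -> (0,0) [heading=90, draw]
    PD: pen down
  ]
  -- iteration 3/4 --
  BK 17: (0,0) -> (0,-17) [heading=90, draw]
  REPEAT 2 [
    -- iteration 1/2 --
    LT 90: heading 90 -> 180
    FD 18: (0,-17) -> (-18,-17) [heading=180, draw]
    PD: pen down
    -- iteration 2/2 --
    LT 90: heading 180 -> 270
    FD 18: (-18,-17) -> (-18,-35) [heading=270, draw]
    PD: pen down
  ]
  -- iteration 4/4 --
  BK 17: (-18,-35) -> (-18,-18) [heading=270, draw]
  REPEAT 2 [
    -- iteration 1/2 --
    LT 90: heading 270 -> 0
    FD 18: (-18,-18) -> (0,-18) [heading=0, draw]
    PD: pen down
    -- iteration 2/2 --
    LT 90: heading 0 -> 90
    FD 18: (0,-18) -> (0,0) [heading=90, draw]
    PD: pen down
  ]
]
LT 45: heading 90 -> 135
FD 19: (0,0) -> (-13.435,13.435) [heading=135, draw]
Final: pos=(-13.435,13.435), heading=135, 13 segment(s) drawn

Answer: 135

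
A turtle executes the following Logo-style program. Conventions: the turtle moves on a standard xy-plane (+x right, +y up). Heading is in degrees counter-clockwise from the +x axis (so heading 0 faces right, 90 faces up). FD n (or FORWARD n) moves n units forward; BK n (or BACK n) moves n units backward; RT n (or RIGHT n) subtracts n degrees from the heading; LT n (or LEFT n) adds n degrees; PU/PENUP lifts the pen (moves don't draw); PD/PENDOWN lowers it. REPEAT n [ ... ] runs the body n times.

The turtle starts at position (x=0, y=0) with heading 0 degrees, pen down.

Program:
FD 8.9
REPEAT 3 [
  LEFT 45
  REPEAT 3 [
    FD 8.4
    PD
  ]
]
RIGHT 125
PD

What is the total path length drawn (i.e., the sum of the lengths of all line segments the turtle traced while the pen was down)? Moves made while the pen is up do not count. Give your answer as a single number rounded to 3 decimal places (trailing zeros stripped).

Answer: 84.5

Derivation:
Executing turtle program step by step:
Start: pos=(0,0), heading=0, pen down
FD 8.9: (0,0) -> (8.9,0) [heading=0, draw]
REPEAT 3 [
  -- iteration 1/3 --
  LT 45: heading 0 -> 45
  REPEAT 3 [
    -- iteration 1/3 --
    FD 8.4: (8.9,0) -> (14.84,5.94) [heading=45, draw]
    PD: pen down
    -- iteration 2/3 --
    FD 8.4: (14.84,5.94) -> (20.779,11.879) [heading=45, draw]
    PD: pen down
    -- iteration 3/3 --
    FD 8.4: (20.779,11.879) -> (26.719,17.819) [heading=45, draw]
    PD: pen down
  ]
  -- iteration 2/3 --
  LT 45: heading 45 -> 90
  REPEAT 3 [
    -- iteration 1/3 --
    FD 8.4: (26.719,17.819) -> (26.719,26.219) [heading=90, draw]
    PD: pen down
    -- iteration 2/3 --
    FD 8.4: (26.719,26.219) -> (26.719,34.619) [heading=90, draw]
    PD: pen down
    -- iteration 3/3 --
    FD 8.4: (26.719,34.619) -> (26.719,43.019) [heading=90, draw]
    PD: pen down
  ]
  -- iteration 3/3 --
  LT 45: heading 90 -> 135
  REPEAT 3 [
    -- iteration 1/3 --
    FD 8.4: (26.719,43.019) -> (20.779,48.959) [heading=135, draw]
    PD: pen down
    -- iteration 2/3 --
    FD 8.4: (20.779,48.959) -> (14.84,54.898) [heading=135, draw]
    PD: pen down
    -- iteration 3/3 --
    FD 8.4: (14.84,54.898) -> (8.9,60.838) [heading=135, draw]
    PD: pen down
  ]
]
RT 125: heading 135 -> 10
PD: pen down
Final: pos=(8.9,60.838), heading=10, 10 segment(s) drawn

Segment lengths:
  seg 1: (0,0) -> (8.9,0), length = 8.9
  seg 2: (8.9,0) -> (14.84,5.94), length = 8.4
  seg 3: (14.84,5.94) -> (20.779,11.879), length = 8.4
  seg 4: (20.779,11.879) -> (26.719,17.819), length = 8.4
  seg 5: (26.719,17.819) -> (26.719,26.219), length = 8.4
  seg 6: (26.719,26.219) -> (26.719,34.619), length = 8.4
  seg 7: (26.719,34.619) -> (26.719,43.019), length = 8.4
  seg 8: (26.719,43.019) -> (20.779,48.959), length = 8.4
  seg 9: (20.779,48.959) -> (14.84,54.898), length = 8.4
  seg 10: (14.84,54.898) -> (8.9,60.838), length = 8.4
Total = 84.5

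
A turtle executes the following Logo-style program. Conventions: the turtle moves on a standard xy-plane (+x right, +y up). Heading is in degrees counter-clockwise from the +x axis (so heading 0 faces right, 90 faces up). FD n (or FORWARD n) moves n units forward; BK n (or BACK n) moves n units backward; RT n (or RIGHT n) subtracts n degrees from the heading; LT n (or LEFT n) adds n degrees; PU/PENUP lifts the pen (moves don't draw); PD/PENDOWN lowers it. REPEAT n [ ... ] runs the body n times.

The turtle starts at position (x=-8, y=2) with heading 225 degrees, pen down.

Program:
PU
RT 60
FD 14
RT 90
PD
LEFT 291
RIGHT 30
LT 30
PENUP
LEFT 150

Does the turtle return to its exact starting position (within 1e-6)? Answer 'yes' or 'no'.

Answer: no

Derivation:
Executing turtle program step by step:
Start: pos=(-8,2), heading=225, pen down
PU: pen up
RT 60: heading 225 -> 165
FD 14: (-8,2) -> (-21.523,5.623) [heading=165, move]
RT 90: heading 165 -> 75
PD: pen down
LT 291: heading 75 -> 6
RT 30: heading 6 -> 336
LT 30: heading 336 -> 6
PU: pen up
LT 150: heading 6 -> 156
Final: pos=(-21.523,5.623), heading=156, 0 segment(s) drawn

Start position: (-8, 2)
Final position: (-21.523, 5.623)
Distance = 14; >= 1e-6 -> NOT closed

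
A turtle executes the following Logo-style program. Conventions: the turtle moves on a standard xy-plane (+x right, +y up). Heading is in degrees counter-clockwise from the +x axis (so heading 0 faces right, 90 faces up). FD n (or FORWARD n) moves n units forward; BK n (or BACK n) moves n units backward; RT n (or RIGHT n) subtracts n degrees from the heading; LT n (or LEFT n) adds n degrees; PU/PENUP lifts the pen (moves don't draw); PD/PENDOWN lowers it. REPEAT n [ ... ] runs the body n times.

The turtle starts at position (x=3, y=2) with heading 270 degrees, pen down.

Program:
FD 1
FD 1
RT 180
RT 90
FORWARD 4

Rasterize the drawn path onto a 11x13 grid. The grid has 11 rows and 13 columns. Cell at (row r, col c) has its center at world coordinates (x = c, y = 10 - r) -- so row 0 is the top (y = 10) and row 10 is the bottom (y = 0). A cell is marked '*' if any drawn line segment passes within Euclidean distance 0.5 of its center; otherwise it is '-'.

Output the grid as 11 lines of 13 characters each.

Segment 0: (3,2) -> (3,1)
Segment 1: (3,1) -> (3,0)
Segment 2: (3,0) -> (7,0)

Answer: -------------
-------------
-------------
-------------
-------------
-------------
-------------
-------------
---*---------
---*---------
---*****-----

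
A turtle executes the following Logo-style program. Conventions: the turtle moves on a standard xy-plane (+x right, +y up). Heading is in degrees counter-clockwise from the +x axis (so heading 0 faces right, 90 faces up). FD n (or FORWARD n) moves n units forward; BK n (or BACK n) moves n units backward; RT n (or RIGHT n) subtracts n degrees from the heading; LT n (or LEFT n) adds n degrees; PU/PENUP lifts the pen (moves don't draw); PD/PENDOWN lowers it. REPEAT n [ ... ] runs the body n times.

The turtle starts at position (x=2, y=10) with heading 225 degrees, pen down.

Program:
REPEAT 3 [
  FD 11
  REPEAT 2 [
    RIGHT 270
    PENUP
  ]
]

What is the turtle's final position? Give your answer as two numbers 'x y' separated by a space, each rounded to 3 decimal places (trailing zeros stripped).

Executing turtle program step by step:
Start: pos=(2,10), heading=225, pen down
REPEAT 3 [
  -- iteration 1/3 --
  FD 11: (2,10) -> (-5.778,2.222) [heading=225, draw]
  REPEAT 2 [
    -- iteration 1/2 --
    RT 270: heading 225 -> 315
    PU: pen up
    -- iteration 2/2 --
    RT 270: heading 315 -> 45
    PU: pen up
  ]
  -- iteration 2/3 --
  FD 11: (-5.778,2.222) -> (2,10) [heading=45, move]
  REPEAT 2 [
    -- iteration 1/2 --
    RT 270: heading 45 -> 135
    PU: pen up
    -- iteration 2/2 --
    RT 270: heading 135 -> 225
    PU: pen up
  ]
  -- iteration 3/3 --
  FD 11: (2,10) -> (-5.778,2.222) [heading=225, move]
  REPEAT 2 [
    -- iteration 1/2 --
    RT 270: heading 225 -> 315
    PU: pen up
    -- iteration 2/2 --
    RT 270: heading 315 -> 45
    PU: pen up
  ]
]
Final: pos=(-5.778,2.222), heading=45, 1 segment(s) drawn

Answer: -5.778 2.222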